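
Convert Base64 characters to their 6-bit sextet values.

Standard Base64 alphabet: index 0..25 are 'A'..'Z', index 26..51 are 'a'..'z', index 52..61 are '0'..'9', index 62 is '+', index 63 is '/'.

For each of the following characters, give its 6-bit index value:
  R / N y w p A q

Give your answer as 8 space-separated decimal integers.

'R': A..Z range, ord('R') − ord('A') = 17
'/': index 63
'N': A..Z range, ord('N') − ord('A') = 13
'y': a..z range, 26 + ord('y') − ord('a') = 50
'w': a..z range, 26 + ord('w') − ord('a') = 48
'p': a..z range, 26 + ord('p') − ord('a') = 41
'A': A..Z range, ord('A') − ord('A') = 0
'q': a..z range, 26 + ord('q') − ord('a') = 42

Answer: 17 63 13 50 48 41 0 42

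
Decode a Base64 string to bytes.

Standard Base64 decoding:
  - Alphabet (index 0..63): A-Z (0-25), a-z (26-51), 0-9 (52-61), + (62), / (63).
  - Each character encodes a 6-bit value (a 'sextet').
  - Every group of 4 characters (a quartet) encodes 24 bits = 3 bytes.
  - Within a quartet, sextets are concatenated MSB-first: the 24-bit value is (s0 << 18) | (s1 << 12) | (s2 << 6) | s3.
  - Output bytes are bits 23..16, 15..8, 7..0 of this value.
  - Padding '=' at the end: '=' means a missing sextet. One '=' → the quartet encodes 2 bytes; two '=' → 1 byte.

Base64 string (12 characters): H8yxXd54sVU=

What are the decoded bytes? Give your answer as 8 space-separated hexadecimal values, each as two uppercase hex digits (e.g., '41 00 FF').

After char 0 ('H'=7): chars_in_quartet=1 acc=0x7 bytes_emitted=0
After char 1 ('8'=60): chars_in_quartet=2 acc=0x1FC bytes_emitted=0
After char 2 ('y'=50): chars_in_quartet=3 acc=0x7F32 bytes_emitted=0
After char 3 ('x'=49): chars_in_quartet=4 acc=0x1FCCB1 -> emit 1F CC B1, reset; bytes_emitted=3
After char 4 ('X'=23): chars_in_quartet=1 acc=0x17 bytes_emitted=3
After char 5 ('d'=29): chars_in_quartet=2 acc=0x5DD bytes_emitted=3
After char 6 ('5'=57): chars_in_quartet=3 acc=0x17779 bytes_emitted=3
After char 7 ('4'=56): chars_in_quartet=4 acc=0x5DDE78 -> emit 5D DE 78, reset; bytes_emitted=6
After char 8 ('s'=44): chars_in_quartet=1 acc=0x2C bytes_emitted=6
After char 9 ('V'=21): chars_in_quartet=2 acc=0xB15 bytes_emitted=6
After char 10 ('U'=20): chars_in_quartet=3 acc=0x2C554 bytes_emitted=6
Padding '=': partial quartet acc=0x2C554 -> emit B1 55; bytes_emitted=8

Answer: 1F CC B1 5D DE 78 B1 55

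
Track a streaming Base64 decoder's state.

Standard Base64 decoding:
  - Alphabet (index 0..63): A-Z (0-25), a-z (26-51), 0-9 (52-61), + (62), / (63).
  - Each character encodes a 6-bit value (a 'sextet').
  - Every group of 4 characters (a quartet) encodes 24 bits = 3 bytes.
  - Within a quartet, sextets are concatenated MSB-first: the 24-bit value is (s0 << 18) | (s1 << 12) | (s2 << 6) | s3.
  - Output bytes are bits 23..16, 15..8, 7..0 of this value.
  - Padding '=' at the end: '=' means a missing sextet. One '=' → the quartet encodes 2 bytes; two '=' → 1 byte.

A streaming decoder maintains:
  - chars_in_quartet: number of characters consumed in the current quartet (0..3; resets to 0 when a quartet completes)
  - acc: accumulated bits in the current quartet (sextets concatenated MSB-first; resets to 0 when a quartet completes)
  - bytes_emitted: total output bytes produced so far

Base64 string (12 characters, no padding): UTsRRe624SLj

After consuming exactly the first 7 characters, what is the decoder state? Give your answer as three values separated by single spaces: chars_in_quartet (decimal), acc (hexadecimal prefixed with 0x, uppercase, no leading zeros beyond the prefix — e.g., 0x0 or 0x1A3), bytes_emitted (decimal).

After char 0 ('U'=20): chars_in_quartet=1 acc=0x14 bytes_emitted=0
After char 1 ('T'=19): chars_in_quartet=2 acc=0x513 bytes_emitted=0
After char 2 ('s'=44): chars_in_quartet=3 acc=0x144EC bytes_emitted=0
After char 3 ('R'=17): chars_in_quartet=4 acc=0x513B11 -> emit 51 3B 11, reset; bytes_emitted=3
After char 4 ('R'=17): chars_in_quartet=1 acc=0x11 bytes_emitted=3
After char 5 ('e'=30): chars_in_quartet=2 acc=0x45E bytes_emitted=3
After char 6 ('6'=58): chars_in_quartet=3 acc=0x117BA bytes_emitted=3

Answer: 3 0x117BA 3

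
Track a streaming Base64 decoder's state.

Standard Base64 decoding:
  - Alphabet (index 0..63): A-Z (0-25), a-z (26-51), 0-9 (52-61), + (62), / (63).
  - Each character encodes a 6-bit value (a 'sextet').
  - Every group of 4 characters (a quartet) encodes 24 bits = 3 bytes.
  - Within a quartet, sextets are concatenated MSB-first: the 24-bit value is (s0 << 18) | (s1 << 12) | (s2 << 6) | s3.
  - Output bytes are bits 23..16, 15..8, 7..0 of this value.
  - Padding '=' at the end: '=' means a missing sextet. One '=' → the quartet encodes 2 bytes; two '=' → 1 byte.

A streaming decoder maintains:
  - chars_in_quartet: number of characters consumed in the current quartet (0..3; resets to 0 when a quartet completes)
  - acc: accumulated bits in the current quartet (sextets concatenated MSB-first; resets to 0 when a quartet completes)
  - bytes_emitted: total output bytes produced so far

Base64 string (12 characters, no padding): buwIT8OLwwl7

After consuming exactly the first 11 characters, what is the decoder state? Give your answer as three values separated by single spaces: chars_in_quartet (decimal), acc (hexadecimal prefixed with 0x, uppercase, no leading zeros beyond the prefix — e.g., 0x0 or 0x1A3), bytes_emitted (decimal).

Answer: 3 0x30C25 6

Derivation:
After char 0 ('b'=27): chars_in_quartet=1 acc=0x1B bytes_emitted=0
After char 1 ('u'=46): chars_in_quartet=2 acc=0x6EE bytes_emitted=0
After char 2 ('w'=48): chars_in_quartet=3 acc=0x1BBB0 bytes_emitted=0
After char 3 ('I'=8): chars_in_quartet=4 acc=0x6EEC08 -> emit 6E EC 08, reset; bytes_emitted=3
After char 4 ('T'=19): chars_in_quartet=1 acc=0x13 bytes_emitted=3
After char 5 ('8'=60): chars_in_quartet=2 acc=0x4FC bytes_emitted=3
After char 6 ('O'=14): chars_in_quartet=3 acc=0x13F0E bytes_emitted=3
After char 7 ('L'=11): chars_in_quartet=4 acc=0x4FC38B -> emit 4F C3 8B, reset; bytes_emitted=6
After char 8 ('w'=48): chars_in_quartet=1 acc=0x30 bytes_emitted=6
After char 9 ('w'=48): chars_in_quartet=2 acc=0xC30 bytes_emitted=6
After char 10 ('l'=37): chars_in_quartet=3 acc=0x30C25 bytes_emitted=6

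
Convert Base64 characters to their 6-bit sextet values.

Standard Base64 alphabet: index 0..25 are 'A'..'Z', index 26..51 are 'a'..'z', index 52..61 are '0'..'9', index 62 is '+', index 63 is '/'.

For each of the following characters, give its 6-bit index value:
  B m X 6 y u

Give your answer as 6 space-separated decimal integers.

Answer: 1 38 23 58 50 46

Derivation:
'B': A..Z range, ord('B') − ord('A') = 1
'm': a..z range, 26 + ord('m') − ord('a') = 38
'X': A..Z range, ord('X') − ord('A') = 23
'6': 0..9 range, 52 + ord('6') − ord('0') = 58
'y': a..z range, 26 + ord('y') − ord('a') = 50
'u': a..z range, 26 + ord('u') − ord('a') = 46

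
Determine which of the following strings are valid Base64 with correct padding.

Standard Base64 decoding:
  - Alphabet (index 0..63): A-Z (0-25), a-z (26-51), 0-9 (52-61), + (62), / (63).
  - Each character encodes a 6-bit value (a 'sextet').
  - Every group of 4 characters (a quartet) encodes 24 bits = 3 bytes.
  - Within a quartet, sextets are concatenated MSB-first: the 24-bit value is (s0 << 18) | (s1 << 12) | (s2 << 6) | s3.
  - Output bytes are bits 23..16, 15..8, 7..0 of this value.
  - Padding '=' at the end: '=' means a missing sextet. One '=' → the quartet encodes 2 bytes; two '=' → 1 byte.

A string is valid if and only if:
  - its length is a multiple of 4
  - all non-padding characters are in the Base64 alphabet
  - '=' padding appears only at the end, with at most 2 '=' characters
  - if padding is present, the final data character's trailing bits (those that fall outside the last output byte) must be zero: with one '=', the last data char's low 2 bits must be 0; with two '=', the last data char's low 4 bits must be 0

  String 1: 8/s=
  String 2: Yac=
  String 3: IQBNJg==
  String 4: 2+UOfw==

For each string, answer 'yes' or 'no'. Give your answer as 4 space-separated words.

String 1: '8/s=' → valid
String 2: 'Yac=' → valid
String 3: 'IQBNJg==' → valid
String 4: '2+UOfw==' → valid

Answer: yes yes yes yes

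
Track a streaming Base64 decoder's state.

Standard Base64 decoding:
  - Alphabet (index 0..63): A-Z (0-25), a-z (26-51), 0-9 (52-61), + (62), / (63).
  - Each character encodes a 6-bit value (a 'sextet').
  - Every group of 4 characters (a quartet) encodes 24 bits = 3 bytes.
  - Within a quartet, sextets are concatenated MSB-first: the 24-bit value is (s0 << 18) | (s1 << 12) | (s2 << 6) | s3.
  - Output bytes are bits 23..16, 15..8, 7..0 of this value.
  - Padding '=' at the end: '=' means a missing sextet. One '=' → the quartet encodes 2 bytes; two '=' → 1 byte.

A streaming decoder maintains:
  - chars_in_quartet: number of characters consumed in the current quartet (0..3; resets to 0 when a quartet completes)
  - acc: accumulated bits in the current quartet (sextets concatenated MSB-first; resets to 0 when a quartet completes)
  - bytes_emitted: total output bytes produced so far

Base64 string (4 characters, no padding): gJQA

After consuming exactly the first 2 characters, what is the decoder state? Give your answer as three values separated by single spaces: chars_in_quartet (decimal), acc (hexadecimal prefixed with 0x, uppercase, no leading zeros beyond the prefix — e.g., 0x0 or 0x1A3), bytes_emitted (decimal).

After char 0 ('g'=32): chars_in_quartet=1 acc=0x20 bytes_emitted=0
After char 1 ('J'=9): chars_in_quartet=2 acc=0x809 bytes_emitted=0

Answer: 2 0x809 0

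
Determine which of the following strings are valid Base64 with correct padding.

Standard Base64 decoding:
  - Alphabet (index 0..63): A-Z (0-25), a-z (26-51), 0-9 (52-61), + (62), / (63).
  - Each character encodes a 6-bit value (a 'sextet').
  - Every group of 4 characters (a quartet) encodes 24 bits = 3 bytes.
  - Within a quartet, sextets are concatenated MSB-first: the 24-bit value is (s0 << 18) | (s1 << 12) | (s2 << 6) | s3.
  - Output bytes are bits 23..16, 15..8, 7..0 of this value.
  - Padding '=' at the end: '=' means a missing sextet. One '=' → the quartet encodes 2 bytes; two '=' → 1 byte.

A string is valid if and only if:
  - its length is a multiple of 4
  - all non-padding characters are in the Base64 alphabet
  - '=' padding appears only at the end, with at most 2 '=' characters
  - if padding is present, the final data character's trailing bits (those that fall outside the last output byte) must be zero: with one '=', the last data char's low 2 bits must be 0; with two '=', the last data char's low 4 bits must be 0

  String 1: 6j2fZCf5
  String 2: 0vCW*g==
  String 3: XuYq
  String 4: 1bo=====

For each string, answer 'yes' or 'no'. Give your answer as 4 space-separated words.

Answer: yes no yes no

Derivation:
String 1: '6j2fZCf5' → valid
String 2: '0vCW*g==' → invalid (bad char(s): ['*'])
String 3: 'XuYq' → valid
String 4: '1bo=====' → invalid (5 pad chars (max 2))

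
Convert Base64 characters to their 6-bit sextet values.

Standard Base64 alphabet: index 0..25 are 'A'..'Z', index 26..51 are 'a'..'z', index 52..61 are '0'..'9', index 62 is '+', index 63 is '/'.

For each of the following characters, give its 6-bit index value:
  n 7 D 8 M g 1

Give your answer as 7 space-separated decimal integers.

'n': a..z range, 26 + ord('n') − ord('a') = 39
'7': 0..9 range, 52 + ord('7') − ord('0') = 59
'D': A..Z range, ord('D') − ord('A') = 3
'8': 0..9 range, 52 + ord('8') − ord('0') = 60
'M': A..Z range, ord('M') − ord('A') = 12
'g': a..z range, 26 + ord('g') − ord('a') = 32
'1': 0..9 range, 52 + ord('1') − ord('0') = 53

Answer: 39 59 3 60 12 32 53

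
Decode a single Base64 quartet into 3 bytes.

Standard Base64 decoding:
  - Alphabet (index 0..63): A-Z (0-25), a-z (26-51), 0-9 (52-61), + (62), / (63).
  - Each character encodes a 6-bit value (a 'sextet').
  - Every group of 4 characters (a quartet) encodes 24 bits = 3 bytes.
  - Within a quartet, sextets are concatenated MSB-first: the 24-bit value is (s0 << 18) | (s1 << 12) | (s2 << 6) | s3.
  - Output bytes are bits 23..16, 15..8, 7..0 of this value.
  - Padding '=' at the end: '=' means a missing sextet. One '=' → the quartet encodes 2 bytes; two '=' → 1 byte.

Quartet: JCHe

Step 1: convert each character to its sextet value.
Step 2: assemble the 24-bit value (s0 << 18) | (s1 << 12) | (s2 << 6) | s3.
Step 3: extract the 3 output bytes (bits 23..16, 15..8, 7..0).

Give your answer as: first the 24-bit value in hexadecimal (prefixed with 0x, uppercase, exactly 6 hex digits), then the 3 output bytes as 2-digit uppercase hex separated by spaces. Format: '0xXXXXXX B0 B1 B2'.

Sextets: J=9, C=2, H=7, e=30
24-bit: (9<<18) | (2<<12) | (7<<6) | 30
      = 0x240000 | 0x002000 | 0x0001C0 | 0x00001E
      = 0x2421DE
Bytes: (v>>16)&0xFF=24, (v>>8)&0xFF=21, v&0xFF=DE

Answer: 0x2421DE 24 21 DE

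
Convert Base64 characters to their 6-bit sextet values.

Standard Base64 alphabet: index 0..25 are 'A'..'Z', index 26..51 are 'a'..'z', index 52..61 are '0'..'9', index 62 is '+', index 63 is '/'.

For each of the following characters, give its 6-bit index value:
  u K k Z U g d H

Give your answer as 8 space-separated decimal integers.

'u': a..z range, 26 + ord('u') − ord('a') = 46
'K': A..Z range, ord('K') − ord('A') = 10
'k': a..z range, 26 + ord('k') − ord('a') = 36
'Z': A..Z range, ord('Z') − ord('A') = 25
'U': A..Z range, ord('U') − ord('A') = 20
'g': a..z range, 26 + ord('g') − ord('a') = 32
'd': a..z range, 26 + ord('d') − ord('a') = 29
'H': A..Z range, ord('H') − ord('A') = 7

Answer: 46 10 36 25 20 32 29 7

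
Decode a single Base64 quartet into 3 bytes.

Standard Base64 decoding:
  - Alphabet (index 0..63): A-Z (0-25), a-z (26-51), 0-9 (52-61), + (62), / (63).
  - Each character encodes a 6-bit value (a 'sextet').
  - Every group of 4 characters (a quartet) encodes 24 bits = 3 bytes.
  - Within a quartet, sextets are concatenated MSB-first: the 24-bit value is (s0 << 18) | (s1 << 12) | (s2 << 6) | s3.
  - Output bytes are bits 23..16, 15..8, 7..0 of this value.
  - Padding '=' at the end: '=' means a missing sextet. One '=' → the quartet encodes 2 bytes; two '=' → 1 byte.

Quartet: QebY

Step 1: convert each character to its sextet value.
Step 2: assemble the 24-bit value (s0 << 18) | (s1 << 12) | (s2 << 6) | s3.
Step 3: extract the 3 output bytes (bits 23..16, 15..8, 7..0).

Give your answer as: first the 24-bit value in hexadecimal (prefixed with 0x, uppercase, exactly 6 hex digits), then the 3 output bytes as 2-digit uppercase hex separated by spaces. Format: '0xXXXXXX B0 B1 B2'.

Answer: 0x41E6D8 41 E6 D8

Derivation:
Sextets: Q=16, e=30, b=27, Y=24
24-bit: (16<<18) | (30<<12) | (27<<6) | 24
      = 0x400000 | 0x01E000 | 0x0006C0 | 0x000018
      = 0x41E6D8
Bytes: (v>>16)&0xFF=41, (v>>8)&0xFF=E6, v&0xFF=D8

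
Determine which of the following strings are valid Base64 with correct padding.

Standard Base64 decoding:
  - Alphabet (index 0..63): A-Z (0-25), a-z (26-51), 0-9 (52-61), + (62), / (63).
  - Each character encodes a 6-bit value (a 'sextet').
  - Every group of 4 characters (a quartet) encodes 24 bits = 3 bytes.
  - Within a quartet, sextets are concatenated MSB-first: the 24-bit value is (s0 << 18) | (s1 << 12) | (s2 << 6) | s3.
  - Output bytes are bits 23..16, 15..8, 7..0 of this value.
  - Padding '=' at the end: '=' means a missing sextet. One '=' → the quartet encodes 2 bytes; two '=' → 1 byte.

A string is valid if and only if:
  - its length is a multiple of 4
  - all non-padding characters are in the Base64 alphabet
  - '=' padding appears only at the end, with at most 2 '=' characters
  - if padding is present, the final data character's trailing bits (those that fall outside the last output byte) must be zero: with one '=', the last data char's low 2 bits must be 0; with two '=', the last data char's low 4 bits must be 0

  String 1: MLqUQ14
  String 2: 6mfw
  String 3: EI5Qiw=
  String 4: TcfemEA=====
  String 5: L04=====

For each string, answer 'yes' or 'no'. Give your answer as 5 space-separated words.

String 1: 'MLqUQ14' → invalid (len=7 not mult of 4)
String 2: '6mfw' → valid
String 3: 'EI5Qiw=' → invalid (len=7 not mult of 4)
String 4: 'TcfemEA=====' → invalid (5 pad chars (max 2))
String 5: 'L04=====' → invalid (5 pad chars (max 2))

Answer: no yes no no no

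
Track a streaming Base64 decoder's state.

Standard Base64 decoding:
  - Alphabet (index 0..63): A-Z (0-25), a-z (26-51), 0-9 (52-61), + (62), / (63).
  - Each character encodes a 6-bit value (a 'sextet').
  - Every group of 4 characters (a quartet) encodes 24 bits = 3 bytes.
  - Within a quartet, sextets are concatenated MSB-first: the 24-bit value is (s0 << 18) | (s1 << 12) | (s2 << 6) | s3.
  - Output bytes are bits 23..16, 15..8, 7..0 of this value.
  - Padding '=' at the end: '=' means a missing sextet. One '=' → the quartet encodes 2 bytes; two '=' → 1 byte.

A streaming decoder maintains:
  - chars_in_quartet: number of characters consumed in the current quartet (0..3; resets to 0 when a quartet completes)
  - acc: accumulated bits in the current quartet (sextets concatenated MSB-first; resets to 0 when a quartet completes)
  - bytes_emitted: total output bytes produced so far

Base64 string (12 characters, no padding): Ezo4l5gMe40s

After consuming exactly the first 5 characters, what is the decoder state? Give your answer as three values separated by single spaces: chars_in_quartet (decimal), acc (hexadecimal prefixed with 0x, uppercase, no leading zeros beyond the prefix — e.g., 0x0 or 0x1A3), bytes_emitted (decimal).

After char 0 ('E'=4): chars_in_quartet=1 acc=0x4 bytes_emitted=0
After char 1 ('z'=51): chars_in_quartet=2 acc=0x133 bytes_emitted=0
After char 2 ('o'=40): chars_in_quartet=3 acc=0x4CE8 bytes_emitted=0
After char 3 ('4'=56): chars_in_quartet=4 acc=0x133A38 -> emit 13 3A 38, reset; bytes_emitted=3
After char 4 ('l'=37): chars_in_quartet=1 acc=0x25 bytes_emitted=3

Answer: 1 0x25 3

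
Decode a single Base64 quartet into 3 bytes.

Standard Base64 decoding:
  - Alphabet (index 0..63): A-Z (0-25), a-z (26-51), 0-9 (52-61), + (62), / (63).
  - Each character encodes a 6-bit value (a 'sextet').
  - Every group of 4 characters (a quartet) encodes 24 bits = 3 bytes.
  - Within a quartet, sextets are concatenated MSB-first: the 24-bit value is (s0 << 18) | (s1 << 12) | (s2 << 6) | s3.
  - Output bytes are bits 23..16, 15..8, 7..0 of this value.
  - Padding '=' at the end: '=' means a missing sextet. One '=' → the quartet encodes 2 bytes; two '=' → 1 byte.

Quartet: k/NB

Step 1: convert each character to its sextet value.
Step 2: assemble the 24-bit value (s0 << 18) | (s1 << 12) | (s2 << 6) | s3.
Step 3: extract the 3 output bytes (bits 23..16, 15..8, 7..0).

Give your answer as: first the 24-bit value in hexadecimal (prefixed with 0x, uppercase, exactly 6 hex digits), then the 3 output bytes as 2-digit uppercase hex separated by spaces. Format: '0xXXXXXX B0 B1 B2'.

Sextets: k=36, /=63, N=13, B=1
24-bit: (36<<18) | (63<<12) | (13<<6) | 1
      = 0x900000 | 0x03F000 | 0x000340 | 0x000001
      = 0x93F341
Bytes: (v>>16)&0xFF=93, (v>>8)&0xFF=F3, v&0xFF=41

Answer: 0x93F341 93 F3 41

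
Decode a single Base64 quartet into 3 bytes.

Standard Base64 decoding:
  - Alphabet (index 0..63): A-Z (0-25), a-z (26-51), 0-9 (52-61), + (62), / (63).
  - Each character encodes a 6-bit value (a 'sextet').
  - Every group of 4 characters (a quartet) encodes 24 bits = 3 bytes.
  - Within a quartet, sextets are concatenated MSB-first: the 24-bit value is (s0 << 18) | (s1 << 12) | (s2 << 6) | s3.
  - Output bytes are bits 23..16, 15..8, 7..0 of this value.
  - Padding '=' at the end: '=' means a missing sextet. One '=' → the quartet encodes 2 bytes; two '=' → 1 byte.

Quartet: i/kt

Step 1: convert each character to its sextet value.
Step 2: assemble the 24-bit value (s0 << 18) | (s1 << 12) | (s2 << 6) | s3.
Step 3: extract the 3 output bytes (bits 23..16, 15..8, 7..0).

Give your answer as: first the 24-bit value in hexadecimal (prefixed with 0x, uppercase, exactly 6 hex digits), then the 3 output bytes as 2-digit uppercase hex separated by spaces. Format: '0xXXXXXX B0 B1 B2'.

Sextets: i=34, /=63, k=36, t=45
24-bit: (34<<18) | (63<<12) | (36<<6) | 45
      = 0x880000 | 0x03F000 | 0x000900 | 0x00002D
      = 0x8BF92D
Bytes: (v>>16)&0xFF=8B, (v>>8)&0xFF=F9, v&0xFF=2D

Answer: 0x8BF92D 8B F9 2D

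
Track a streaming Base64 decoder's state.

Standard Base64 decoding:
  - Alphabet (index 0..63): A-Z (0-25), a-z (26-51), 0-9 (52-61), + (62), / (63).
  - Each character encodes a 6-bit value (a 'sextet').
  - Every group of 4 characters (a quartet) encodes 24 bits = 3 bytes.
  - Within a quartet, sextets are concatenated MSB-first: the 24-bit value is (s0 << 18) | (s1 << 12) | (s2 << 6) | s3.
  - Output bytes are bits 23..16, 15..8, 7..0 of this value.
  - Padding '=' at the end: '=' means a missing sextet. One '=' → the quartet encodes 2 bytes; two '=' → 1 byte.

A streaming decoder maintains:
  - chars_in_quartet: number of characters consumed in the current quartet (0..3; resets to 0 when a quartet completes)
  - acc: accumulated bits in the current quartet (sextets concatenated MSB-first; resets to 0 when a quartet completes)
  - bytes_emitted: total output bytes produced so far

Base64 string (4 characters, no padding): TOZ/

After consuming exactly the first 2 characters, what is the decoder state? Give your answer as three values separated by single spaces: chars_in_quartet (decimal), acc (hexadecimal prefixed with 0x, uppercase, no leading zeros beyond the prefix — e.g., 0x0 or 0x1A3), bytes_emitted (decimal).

Answer: 2 0x4CE 0

Derivation:
After char 0 ('T'=19): chars_in_quartet=1 acc=0x13 bytes_emitted=0
After char 1 ('O'=14): chars_in_quartet=2 acc=0x4CE bytes_emitted=0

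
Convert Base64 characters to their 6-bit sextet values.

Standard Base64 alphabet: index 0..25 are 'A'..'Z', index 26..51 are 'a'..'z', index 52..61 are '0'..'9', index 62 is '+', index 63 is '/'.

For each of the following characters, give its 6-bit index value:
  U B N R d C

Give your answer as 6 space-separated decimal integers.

Answer: 20 1 13 17 29 2

Derivation:
'U': A..Z range, ord('U') − ord('A') = 20
'B': A..Z range, ord('B') − ord('A') = 1
'N': A..Z range, ord('N') − ord('A') = 13
'R': A..Z range, ord('R') − ord('A') = 17
'd': a..z range, 26 + ord('d') − ord('a') = 29
'C': A..Z range, ord('C') − ord('A') = 2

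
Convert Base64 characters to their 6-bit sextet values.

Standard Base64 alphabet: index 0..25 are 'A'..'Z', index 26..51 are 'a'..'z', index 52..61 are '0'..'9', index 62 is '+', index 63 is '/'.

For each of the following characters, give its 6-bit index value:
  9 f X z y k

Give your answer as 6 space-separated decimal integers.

'9': 0..9 range, 52 + ord('9') − ord('0') = 61
'f': a..z range, 26 + ord('f') − ord('a') = 31
'X': A..Z range, ord('X') − ord('A') = 23
'z': a..z range, 26 + ord('z') − ord('a') = 51
'y': a..z range, 26 + ord('y') − ord('a') = 50
'k': a..z range, 26 + ord('k') − ord('a') = 36

Answer: 61 31 23 51 50 36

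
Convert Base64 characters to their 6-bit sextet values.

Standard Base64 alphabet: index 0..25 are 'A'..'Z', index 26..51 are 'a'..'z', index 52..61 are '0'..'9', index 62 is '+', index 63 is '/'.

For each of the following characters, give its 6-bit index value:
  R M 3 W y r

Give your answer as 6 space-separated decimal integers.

Answer: 17 12 55 22 50 43

Derivation:
'R': A..Z range, ord('R') − ord('A') = 17
'M': A..Z range, ord('M') − ord('A') = 12
'3': 0..9 range, 52 + ord('3') − ord('0') = 55
'W': A..Z range, ord('W') − ord('A') = 22
'y': a..z range, 26 + ord('y') − ord('a') = 50
'r': a..z range, 26 + ord('r') − ord('a') = 43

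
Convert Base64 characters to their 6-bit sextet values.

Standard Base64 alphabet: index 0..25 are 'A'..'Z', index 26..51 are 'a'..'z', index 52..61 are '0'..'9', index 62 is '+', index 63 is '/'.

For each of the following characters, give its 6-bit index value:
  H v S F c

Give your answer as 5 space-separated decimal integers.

Answer: 7 47 18 5 28

Derivation:
'H': A..Z range, ord('H') − ord('A') = 7
'v': a..z range, 26 + ord('v') − ord('a') = 47
'S': A..Z range, ord('S') − ord('A') = 18
'F': A..Z range, ord('F') − ord('A') = 5
'c': a..z range, 26 + ord('c') − ord('a') = 28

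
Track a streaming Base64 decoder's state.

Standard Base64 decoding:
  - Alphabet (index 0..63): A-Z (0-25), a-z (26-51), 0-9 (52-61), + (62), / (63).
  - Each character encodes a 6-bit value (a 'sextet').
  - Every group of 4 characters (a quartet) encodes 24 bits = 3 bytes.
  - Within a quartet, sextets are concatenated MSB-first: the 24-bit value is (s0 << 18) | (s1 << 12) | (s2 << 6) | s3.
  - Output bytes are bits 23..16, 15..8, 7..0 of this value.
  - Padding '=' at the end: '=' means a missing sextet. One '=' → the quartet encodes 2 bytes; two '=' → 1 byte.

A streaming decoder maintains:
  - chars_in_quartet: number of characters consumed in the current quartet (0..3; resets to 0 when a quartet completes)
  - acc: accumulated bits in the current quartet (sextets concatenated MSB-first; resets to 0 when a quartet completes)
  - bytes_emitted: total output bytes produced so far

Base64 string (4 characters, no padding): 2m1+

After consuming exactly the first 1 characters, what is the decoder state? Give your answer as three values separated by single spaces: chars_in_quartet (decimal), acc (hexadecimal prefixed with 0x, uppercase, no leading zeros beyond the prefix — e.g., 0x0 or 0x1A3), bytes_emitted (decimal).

Answer: 1 0x36 0

Derivation:
After char 0 ('2'=54): chars_in_quartet=1 acc=0x36 bytes_emitted=0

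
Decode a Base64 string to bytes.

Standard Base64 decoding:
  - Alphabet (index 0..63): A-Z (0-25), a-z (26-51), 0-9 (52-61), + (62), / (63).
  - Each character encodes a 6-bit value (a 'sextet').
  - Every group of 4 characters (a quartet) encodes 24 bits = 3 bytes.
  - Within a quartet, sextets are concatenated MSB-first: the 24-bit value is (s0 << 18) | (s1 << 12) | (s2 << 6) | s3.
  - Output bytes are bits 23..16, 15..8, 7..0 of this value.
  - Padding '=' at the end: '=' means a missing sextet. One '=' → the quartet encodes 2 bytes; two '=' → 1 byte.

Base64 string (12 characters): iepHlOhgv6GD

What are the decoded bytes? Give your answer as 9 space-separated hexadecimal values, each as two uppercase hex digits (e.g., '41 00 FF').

Answer: 89 EA 47 94 E8 60 BF A1 83

Derivation:
After char 0 ('i'=34): chars_in_quartet=1 acc=0x22 bytes_emitted=0
After char 1 ('e'=30): chars_in_quartet=2 acc=0x89E bytes_emitted=0
After char 2 ('p'=41): chars_in_quartet=3 acc=0x227A9 bytes_emitted=0
After char 3 ('H'=7): chars_in_quartet=4 acc=0x89EA47 -> emit 89 EA 47, reset; bytes_emitted=3
After char 4 ('l'=37): chars_in_quartet=1 acc=0x25 bytes_emitted=3
After char 5 ('O'=14): chars_in_quartet=2 acc=0x94E bytes_emitted=3
After char 6 ('h'=33): chars_in_quartet=3 acc=0x253A1 bytes_emitted=3
After char 7 ('g'=32): chars_in_quartet=4 acc=0x94E860 -> emit 94 E8 60, reset; bytes_emitted=6
After char 8 ('v'=47): chars_in_quartet=1 acc=0x2F bytes_emitted=6
After char 9 ('6'=58): chars_in_quartet=2 acc=0xBFA bytes_emitted=6
After char 10 ('G'=6): chars_in_quartet=3 acc=0x2FE86 bytes_emitted=6
After char 11 ('D'=3): chars_in_quartet=4 acc=0xBFA183 -> emit BF A1 83, reset; bytes_emitted=9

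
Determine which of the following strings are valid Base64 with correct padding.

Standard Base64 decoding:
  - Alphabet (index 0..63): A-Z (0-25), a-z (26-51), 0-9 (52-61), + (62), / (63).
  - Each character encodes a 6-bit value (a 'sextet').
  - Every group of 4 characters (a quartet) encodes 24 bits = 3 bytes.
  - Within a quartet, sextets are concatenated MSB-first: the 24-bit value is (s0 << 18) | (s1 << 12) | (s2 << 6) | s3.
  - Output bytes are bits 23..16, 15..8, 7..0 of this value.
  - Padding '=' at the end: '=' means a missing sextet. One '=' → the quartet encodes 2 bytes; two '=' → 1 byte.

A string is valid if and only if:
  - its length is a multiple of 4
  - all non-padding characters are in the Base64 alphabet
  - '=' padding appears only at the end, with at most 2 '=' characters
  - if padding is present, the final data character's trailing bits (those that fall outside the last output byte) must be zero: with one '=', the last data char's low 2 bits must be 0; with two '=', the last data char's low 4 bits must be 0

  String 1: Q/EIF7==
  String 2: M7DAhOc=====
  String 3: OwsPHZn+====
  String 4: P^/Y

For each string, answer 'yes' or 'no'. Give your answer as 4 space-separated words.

String 1: 'Q/EIF7==' → invalid (bad trailing bits)
String 2: 'M7DAhOc=====' → invalid (5 pad chars (max 2))
String 3: 'OwsPHZn+====' → invalid (4 pad chars (max 2))
String 4: 'P^/Y' → invalid (bad char(s): ['^'])

Answer: no no no no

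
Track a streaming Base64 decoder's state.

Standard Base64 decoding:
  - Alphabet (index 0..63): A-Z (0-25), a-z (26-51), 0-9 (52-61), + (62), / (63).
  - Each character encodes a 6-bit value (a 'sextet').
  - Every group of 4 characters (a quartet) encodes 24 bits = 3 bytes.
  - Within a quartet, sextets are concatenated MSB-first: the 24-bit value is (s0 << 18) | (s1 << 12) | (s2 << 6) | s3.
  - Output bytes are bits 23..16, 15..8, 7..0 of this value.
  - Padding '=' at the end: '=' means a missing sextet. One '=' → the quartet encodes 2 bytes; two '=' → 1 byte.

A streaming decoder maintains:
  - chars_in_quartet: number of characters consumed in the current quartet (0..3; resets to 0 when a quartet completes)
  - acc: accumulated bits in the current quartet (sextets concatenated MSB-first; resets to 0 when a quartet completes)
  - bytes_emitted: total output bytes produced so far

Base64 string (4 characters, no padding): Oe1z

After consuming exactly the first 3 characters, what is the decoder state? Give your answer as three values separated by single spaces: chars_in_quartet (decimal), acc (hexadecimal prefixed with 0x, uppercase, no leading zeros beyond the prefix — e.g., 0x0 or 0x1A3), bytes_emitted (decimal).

After char 0 ('O'=14): chars_in_quartet=1 acc=0xE bytes_emitted=0
After char 1 ('e'=30): chars_in_quartet=2 acc=0x39E bytes_emitted=0
After char 2 ('1'=53): chars_in_quartet=3 acc=0xE7B5 bytes_emitted=0

Answer: 3 0xE7B5 0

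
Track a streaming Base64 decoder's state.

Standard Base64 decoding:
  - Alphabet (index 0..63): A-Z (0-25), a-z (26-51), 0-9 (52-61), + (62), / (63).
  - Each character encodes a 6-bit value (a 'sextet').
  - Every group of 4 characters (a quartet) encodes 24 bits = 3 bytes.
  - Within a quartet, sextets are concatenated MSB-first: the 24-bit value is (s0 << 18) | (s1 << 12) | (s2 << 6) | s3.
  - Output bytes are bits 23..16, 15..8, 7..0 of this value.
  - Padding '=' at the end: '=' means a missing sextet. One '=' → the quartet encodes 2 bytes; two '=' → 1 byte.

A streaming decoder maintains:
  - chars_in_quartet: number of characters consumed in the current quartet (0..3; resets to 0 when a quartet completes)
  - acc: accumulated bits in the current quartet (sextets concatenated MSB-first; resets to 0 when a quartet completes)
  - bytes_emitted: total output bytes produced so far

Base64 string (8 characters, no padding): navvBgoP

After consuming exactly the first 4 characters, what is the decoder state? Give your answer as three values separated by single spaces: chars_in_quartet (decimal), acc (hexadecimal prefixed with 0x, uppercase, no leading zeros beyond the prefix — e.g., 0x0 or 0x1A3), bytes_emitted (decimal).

Answer: 0 0x0 3

Derivation:
After char 0 ('n'=39): chars_in_quartet=1 acc=0x27 bytes_emitted=0
After char 1 ('a'=26): chars_in_quartet=2 acc=0x9DA bytes_emitted=0
After char 2 ('v'=47): chars_in_quartet=3 acc=0x276AF bytes_emitted=0
After char 3 ('v'=47): chars_in_quartet=4 acc=0x9DABEF -> emit 9D AB EF, reset; bytes_emitted=3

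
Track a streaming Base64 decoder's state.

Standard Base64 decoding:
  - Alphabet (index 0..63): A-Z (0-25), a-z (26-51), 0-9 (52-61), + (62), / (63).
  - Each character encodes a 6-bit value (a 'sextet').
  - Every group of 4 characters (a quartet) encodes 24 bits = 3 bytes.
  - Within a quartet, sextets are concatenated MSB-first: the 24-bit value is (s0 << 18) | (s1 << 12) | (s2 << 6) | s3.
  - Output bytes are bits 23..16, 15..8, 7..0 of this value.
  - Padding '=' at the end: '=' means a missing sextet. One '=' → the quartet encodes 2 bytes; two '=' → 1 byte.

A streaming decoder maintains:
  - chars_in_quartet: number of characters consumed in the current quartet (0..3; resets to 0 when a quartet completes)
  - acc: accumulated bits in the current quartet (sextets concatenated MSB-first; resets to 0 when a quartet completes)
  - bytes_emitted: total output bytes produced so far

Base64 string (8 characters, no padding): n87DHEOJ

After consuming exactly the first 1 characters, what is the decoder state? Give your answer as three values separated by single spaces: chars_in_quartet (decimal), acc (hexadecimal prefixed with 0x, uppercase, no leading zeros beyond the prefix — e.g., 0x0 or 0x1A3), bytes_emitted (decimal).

Answer: 1 0x27 0

Derivation:
After char 0 ('n'=39): chars_in_quartet=1 acc=0x27 bytes_emitted=0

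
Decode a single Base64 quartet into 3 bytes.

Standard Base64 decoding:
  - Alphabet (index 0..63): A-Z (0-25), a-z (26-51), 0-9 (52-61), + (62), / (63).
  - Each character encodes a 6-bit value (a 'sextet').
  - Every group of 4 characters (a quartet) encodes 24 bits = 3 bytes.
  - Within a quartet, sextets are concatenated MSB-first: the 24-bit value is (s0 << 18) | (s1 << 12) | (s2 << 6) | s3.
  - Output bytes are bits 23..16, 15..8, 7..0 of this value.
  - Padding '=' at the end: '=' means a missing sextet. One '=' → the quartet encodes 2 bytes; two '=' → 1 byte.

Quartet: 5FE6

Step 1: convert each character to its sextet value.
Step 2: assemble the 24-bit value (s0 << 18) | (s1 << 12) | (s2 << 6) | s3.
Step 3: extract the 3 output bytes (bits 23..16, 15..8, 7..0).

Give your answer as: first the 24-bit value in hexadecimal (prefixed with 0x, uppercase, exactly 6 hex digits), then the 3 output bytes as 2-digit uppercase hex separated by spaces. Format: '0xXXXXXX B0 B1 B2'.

Answer: 0xE4513A E4 51 3A

Derivation:
Sextets: 5=57, F=5, E=4, 6=58
24-bit: (57<<18) | (5<<12) | (4<<6) | 58
      = 0xE40000 | 0x005000 | 0x000100 | 0x00003A
      = 0xE4513A
Bytes: (v>>16)&0xFF=E4, (v>>8)&0xFF=51, v&0xFF=3A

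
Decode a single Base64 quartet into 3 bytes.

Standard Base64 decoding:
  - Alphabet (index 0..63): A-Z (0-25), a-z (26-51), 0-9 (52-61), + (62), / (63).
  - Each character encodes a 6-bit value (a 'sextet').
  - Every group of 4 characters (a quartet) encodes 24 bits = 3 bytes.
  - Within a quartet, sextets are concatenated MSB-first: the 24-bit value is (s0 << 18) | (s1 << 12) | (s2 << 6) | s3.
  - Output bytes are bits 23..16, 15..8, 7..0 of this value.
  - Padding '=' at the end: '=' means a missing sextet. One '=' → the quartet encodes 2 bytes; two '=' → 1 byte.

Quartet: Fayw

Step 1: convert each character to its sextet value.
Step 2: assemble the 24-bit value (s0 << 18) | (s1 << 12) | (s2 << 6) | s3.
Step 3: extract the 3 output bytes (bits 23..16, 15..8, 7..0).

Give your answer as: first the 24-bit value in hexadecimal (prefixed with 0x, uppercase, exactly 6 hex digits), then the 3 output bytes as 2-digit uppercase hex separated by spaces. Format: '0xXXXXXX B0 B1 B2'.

Sextets: F=5, a=26, y=50, w=48
24-bit: (5<<18) | (26<<12) | (50<<6) | 48
      = 0x140000 | 0x01A000 | 0x000C80 | 0x000030
      = 0x15ACB0
Bytes: (v>>16)&0xFF=15, (v>>8)&0xFF=AC, v&0xFF=B0

Answer: 0x15ACB0 15 AC B0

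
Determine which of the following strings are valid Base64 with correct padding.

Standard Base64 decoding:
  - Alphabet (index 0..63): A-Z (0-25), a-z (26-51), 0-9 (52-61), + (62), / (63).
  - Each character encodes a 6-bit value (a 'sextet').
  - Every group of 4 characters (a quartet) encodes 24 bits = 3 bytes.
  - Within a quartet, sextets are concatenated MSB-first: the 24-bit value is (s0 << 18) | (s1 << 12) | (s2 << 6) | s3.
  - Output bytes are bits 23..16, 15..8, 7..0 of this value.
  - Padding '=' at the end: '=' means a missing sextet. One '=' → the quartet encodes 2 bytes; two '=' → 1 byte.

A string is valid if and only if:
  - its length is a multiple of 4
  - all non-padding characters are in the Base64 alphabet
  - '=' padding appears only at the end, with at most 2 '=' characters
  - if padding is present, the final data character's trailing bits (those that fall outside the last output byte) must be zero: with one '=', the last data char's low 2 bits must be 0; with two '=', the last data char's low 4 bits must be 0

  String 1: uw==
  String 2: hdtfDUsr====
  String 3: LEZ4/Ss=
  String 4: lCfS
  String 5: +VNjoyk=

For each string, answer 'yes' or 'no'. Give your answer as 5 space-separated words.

Answer: yes no yes yes yes

Derivation:
String 1: 'uw==' → valid
String 2: 'hdtfDUsr====' → invalid (4 pad chars (max 2))
String 3: 'LEZ4/Ss=' → valid
String 4: 'lCfS' → valid
String 5: '+VNjoyk=' → valid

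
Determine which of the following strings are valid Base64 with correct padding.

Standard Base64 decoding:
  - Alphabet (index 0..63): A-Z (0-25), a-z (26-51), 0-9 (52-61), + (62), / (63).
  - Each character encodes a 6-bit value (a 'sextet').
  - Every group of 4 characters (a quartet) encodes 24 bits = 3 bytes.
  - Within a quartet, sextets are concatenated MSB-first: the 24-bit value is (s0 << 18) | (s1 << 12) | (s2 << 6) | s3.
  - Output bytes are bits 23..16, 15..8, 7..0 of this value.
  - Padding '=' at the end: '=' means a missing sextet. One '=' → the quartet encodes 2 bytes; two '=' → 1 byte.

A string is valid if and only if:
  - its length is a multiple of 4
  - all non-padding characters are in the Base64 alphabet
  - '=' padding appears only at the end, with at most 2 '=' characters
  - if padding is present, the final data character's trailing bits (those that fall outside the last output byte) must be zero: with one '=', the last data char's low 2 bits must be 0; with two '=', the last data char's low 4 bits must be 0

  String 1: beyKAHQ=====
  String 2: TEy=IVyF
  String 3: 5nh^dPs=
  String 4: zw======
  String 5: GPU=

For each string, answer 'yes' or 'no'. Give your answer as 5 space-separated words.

Answer: no no no no yes

Derivation:
String 1: 'beyKAHQ=====' → invalid (5 pad chars (max 2))
String 2: 'TEy=IVyF' → invalid (bad char(s): ['=']; '=' in middle)
String 3: '5nh^dPs=' → invalid (bad char(s): ['^'])
String 4: 'zw======' → invalid (6 pad chars (max 2))
String 5: 'GPU=' → valid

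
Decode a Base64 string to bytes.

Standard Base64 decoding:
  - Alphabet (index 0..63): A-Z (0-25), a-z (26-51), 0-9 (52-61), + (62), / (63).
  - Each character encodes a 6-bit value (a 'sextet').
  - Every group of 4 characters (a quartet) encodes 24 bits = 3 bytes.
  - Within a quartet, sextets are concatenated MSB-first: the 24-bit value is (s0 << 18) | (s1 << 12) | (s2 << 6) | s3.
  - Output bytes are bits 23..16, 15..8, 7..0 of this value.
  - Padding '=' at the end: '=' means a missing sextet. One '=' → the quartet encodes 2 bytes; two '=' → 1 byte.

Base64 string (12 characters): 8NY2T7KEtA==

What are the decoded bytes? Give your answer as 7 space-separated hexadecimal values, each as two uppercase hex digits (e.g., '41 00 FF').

After char 0 ('8'=60): chars_in_quartet=1 acc=0x3C bytes_emitted=0
After char 1 ('N'=13): chars_in_quartet=2 acc=0xF0D bytes_emitted=0
After char 2 ('Y'=24): chars_in_quartet=3 acc=0x3C358 bytes_emitted=0
After char 3 ('2'=54): chars_in_quartet=4 acc=0xF0D636 -> emit F0 D6 36, reset; bytes_emitted=3
After char 4 ('T'=19): chars_in_quartet=1 acc=0x13 bytes_emitted=3
After char 5 ('7'=59): chars_in_quartet=2 acc=0x4FB bytes_emitted=3
After char 6 ('K'=10): chars_in_quartet=3 acc=0x13ECA bytes_emitted=3
After char 7 ('E'=4): chars_in_quartet=4 acc=0x4FB284 -> emit 4F B2 84, reset; bytes_emitted=6
After char 8 ('t'=45): chars_in_quartet=1 acc=0x2D bytes_emitted=6
After char 9 ('A'=0): chars_in_quartet=2 acc=0xB40 bytes_emitted=6
Padding '==': partial quartet acc=0xB40 -> emit B4; bytes_emitted=7

Answer: F0 D6 36 4F B2 84 B4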